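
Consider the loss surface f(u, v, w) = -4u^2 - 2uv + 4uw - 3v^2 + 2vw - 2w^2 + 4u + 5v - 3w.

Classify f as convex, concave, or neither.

f is quadratic, so its Hessian is the constant matrix H = [[-8, -2, 4], [-2, -6, 2], [4, 2, -4]].
Leading principal minors: -8, 44, -80.
Signs alternate −, +, − ⇒ H ≺ 0 ⇒ concave.

concave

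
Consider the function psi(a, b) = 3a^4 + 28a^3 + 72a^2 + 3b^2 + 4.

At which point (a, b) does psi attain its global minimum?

(0, 0)

psi(a,b) separates as P(a) + Q(b) + 4, so its minimum is min P + min Q + 4.
P'(a) = 12a(a + 3)(a + 4) vanishes at a ∈ {-4, -3, 0}; Q'(b) = 6b vanishes at b ∈ {0}.
Local minima of P (where P''>0): P(-4)=128, P(0)=0. Local minima of Q: Q(0)=0.
So the global minimum of psi is P(0) + Q(0) + 4 = 0 + 0 + 4 = 4, attained at (0, 0).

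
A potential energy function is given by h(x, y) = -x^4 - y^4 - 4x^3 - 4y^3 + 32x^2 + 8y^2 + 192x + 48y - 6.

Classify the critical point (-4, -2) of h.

saddle point

The mixed partial ∂²h/∂x∂y is 0, so the Hessian at any point is diag(h_xx, h_yy) = diag(4(-3x^2 - 6x + 16), 4(-3y^2 - 6y + 4)).
At (-4, -2): H = diag(-32, 16).
The eigenvalues have opposite signs, so H is indefinite: a saddle point.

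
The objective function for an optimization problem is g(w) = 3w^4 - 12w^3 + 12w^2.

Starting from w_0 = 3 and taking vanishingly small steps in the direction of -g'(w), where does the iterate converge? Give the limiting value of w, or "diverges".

g'(w) = 12w(w - 2)(w - 1), so g'(3) = 72.
Gradient descent moves in the -g' direction, i.e. w is decreasing.
The nearest critical point in that direction is w = 2, where g'' = 24 > 0 (a local minimum). The iterate converges there.

2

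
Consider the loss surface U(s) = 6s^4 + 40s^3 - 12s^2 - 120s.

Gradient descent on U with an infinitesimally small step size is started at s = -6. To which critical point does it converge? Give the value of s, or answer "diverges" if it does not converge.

U'(s) = 24(s - 1)(s + 1)(s + 5), so U'(-6) = -840.
Gradient descent moves in the -U' direction, i.e. s is increasing.
The nearest critical point in that direction is s = -5, where U'' = 576 > 0 (a local minimum). The iterate converges there.

-5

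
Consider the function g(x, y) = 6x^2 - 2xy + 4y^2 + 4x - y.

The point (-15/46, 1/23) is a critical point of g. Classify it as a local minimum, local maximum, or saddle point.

local minimum

The Hessian of g is constant: H = [[12, -2], [-2, 8]].
det(H) = 12·8 − (-2)² = 92.
det(H) > 0 and tr(H) = 20 > 0, so H is positive definite and the point is a local minimum.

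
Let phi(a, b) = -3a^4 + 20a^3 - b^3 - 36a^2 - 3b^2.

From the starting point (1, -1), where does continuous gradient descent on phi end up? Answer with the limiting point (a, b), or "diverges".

phi is separable, so gradient descent decouples: a follows -∂phi/∂a, b follows -∂phi/∂b.
∂phi/∂a = -12a(a - 3)(a - 2); at a=1 this is -24, so a increases.
∂phi/∂b = -3b(b + 2); at b=-1 this is 3, so b decreases.
a converges to its nearest critical value 2 (a local min of the a-part); b converges to -2. The iterate converges to (2, -2).

(2, -2)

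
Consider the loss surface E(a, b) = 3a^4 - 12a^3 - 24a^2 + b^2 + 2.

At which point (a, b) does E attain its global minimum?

(4, 0)

E(a,b) separates as P(a) + Q(b) + 2, so its minimum is min P + min Q + 2.
P'(a) = 12a(a - 4)(a + 1) vanishes at a ∈ {-1, 0, 4}; Q'(b) = 2b vanishes at b ∈ {0}.
Local minima of P (where P''>0): P(-1)=-9, P(4)=-384. Local minima of Q: Q(0)=0.
So the global minimum of E is P(4) + Q(0) + 2 = -384 + 0 + 2 = -382, attained at (4, 0).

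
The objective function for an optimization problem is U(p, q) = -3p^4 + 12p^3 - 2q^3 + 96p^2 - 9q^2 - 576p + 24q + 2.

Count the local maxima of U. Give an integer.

U separates as a function of p plus a function of q, so ∇U=0 decouples.
∂U/∂p = -12(p - 4)(p - 3)(p + 4) = 0 at p ∈ {-4, 3, 4}; ∂U/∂q = -6(q - 1)(q + 4) = 0 at q ∈ {-4, 1}.
The Hessian is diagonal: diag(U_pp, U_qq). Second derivatives: U_pp(-4)=-672, U_pp(3)=84, U_pp(4)=-96; U_qq(-4)=30, U_qq(1)=-30.
Local maxima occur where both diagonal entries negative: (-4, 1), (4, 1). Count: 2.

2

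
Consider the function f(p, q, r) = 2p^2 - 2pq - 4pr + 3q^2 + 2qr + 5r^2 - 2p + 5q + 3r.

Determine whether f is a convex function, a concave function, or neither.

f is quadratic, so its Hessian is the constant matrix H = [[4, -2, -4], [-2, 6, 2], [-4, 2, 10]].
Leading principal minors: 4, 20, 120.
All positive ⇒ H ≻ 0 ⇒ convex.

convex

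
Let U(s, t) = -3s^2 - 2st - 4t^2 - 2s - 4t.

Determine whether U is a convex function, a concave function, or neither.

U is quadratic, so its Hessian is the constant matrix H = [[-6, -2], [-2, -8]].
det(H) = 44, tr(H) = -14.
det(H) > 0 and tr(H) < 0, so H is negative definite everywhere: concave.

concave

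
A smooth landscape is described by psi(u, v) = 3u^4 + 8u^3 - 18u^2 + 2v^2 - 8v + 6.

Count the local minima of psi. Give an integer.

psi separates as a function of u plus a function of v, so ∇psi=0 decouples.
∂psi/∂u = 12u(u - 1)(u + 3) = 0 at u ∈ {-3, 0, 1}; ∂psi/∂v = 4(v - 2) = 0 at v ∈ {2}.
The Hessian is diagonal: diag(psi_uu, psi_vv). Second derivatives: psi_uu(-3)=144, psi_uu(0)=-36, psi_uu(1)=48; psi_vv(2)=4.
Local minima occur where both diagonal entries positive: (-3, 2), (1, 2). Count: 2.

2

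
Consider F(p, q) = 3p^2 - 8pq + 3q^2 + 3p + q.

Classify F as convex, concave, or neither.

F is quadratic, so its Hessian is the constant matrix H = [[6, -8], [-8, 6]].
det(H) = -28, tr(H) = 12.
det(H) < 0, so H is indefinite: neither convex nor concave.

neither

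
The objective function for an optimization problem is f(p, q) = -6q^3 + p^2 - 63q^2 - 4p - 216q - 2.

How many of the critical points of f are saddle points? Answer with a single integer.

f separates as a function of p plus a function of q, so ∇f=0 decouples.
∂f/∂p = 2(p - 2) = 0 at p ∈ {2}; ∂f/∂q = -18(q + 3)(q + 4) = 0 at q ∈ {-4, -3}.
The Hessian is diagonal: diag(f_pp, f_qq). Second derivatives: f_pp(2)=2; f_qq(-4)=18, f_qq(-3)=-18.
Saddle points occur where the two diagonal entries have opposite signs: (2, -3). Count: 1.

1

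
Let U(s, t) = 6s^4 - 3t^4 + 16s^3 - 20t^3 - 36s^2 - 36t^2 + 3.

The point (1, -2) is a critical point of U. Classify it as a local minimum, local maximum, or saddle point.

The mixed partial ∂²U/∂s∂t is 0, so the Hessian at any point is diag(U_ss, U_tt) = diag(24(3s^2 + 4s - 3), -12(3t^2 + 10t + 6)).
At (1, -2): H = diag(96, 24).
Both eigenvalues are positive, so H is positive definite: a local minimum.

local minimum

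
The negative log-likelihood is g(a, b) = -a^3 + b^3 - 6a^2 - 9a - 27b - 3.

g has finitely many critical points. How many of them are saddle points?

g separates as a function of a plus a function of b, so ∇g=0 decouples.
∂g/∂a = -3(a + 1)(a + 3) = 0 at a ∈ {-3, -1}; ∂g/∂b = 3(b - 3)(b + 3) = 0 at b ∈ {-3, 3}.
The Hessian is diagonal: diag(g_aa, g_bb). Second derivatives: g_aa(-3)=6, g_aa(-1)=-6; g_bb(-3)=-18, g_bb(3)=18.
Saddle points occur where the two diagonal entries have opposite signs: (-3, -3), (-1, 3). Count: 2.

2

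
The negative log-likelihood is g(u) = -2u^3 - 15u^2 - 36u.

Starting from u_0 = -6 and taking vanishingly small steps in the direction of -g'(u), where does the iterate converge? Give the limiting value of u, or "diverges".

g'(u) = -6(u + 2)(u + 3), so g'(-6) = -72.
Gradient descent moves in the -g' direction, i.e. u is increasing.
The nearest critical point in that direction is u = -3, where g'' = 6 > 0 (a local minimum). The iterate converges there.

-3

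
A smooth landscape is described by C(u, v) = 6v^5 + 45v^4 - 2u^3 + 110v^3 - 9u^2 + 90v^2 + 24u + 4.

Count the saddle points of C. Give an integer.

C separates as a function of u plus a function of v, so ∇C=0 decouples.
∂C/∂u = -6(u - 1)(u + 4) = 0 at u ∈ {-4, 1}; ∂C/∂v = 30v(v + 1)(v + 2)(v + 3) = 0 at v ∈ {-3, -2, -1, 0}.
The Hessian is diagonal: diag(C_uu, C_vv). Second derivatives: C_uu(-4)=30, C_uu(1)=-30; C_vv(-3)=-180, C_vv(-2)=60, C_vv(-1)=-60, C_vv(0)=180.
Saddle points occur where the two diagonal entries have opposite signs: (-4, -3), (-4, -1), (1, -2), (1, 0). Count: 4.

4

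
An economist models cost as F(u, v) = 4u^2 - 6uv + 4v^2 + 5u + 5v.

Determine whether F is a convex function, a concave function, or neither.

F is quadratic, so its Hessian is the constant matrix H = [[8, -6], [-6, 8]].
det(H) = 28, tr(H) = 16.
det(H) > 0 and tr(H) > 0, so H is positive definite everywhere: convex.

convex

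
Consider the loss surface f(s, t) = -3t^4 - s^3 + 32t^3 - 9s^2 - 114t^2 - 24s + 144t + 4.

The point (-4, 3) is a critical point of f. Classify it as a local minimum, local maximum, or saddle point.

local minimum

The mixed partial ∂²f/∂s∂t is 0, so the Hessian at any point is diag(f_ss, f_tt) = diag(-6(s + 3), 12(-3t^2 + 16t - 19)).
At (-4, 3): H = diag(6, 24).
Both eigenvalues are positive, so H is positive definite: a local minimum.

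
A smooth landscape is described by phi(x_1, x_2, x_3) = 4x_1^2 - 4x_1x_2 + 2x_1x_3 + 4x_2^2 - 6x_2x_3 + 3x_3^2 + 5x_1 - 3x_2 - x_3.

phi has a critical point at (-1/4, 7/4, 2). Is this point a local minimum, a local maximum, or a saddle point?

The Hessian is constant: H = [[8, -4, 2], [-4, 8, -6], [2, -6, 6]].
Leading principal minors: Δ₁ = 8, Δ₂ = 48, Δ₃ = 64.
All leading minors are positive, so H is positive definite: a local minimum.

local minimum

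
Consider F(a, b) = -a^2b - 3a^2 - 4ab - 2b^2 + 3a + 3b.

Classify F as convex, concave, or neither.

neither

The term -a^2b is cubic, so the Hessian is not constant.
∂²F/∂a² = -2b - 6, which takes both signs as b varies (negative for sufficiently large b). A diagonal entry of the Hessian changing sign means the Hessian is neither positive- nor negative-semidefinite on all of R^2.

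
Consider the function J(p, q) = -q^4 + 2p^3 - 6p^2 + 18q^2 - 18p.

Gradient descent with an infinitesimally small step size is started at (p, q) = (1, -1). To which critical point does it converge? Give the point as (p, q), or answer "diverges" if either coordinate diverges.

(3, 0)

J is separable, so gradient descent decouples: p follows -∂J/∂p, q follows -∂J/∂q.
∂J/∂p = 6(p - 3)(p + 1); at p=1 this is -24, so p increases.
∂J/∂q = -4q(q - 3)(q + 3); at q=-1 this is -32, so q increases.
p converges to its nearest critical value 3 (a local min of the p-part); q converges to 0. The iterate converges to (3, 0).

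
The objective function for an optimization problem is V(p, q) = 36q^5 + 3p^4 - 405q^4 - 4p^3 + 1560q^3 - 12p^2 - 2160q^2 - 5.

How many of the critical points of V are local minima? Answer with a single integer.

V separates as a function of p plus a function of q, so ∇V=0 decouples.
∂V/∂p = 12p(p - 2)(p + 1) = 0 at p ∈ {-1, 0, 2}; ∂V/∂q = 180q(q - 4)(q - 3)(q - 2) = 0 at q ∈ {0, 2, 3, 4}.
The Hessian is diagonal: diag(V_pp, V_qq). Second derivatives: V_pp(-1)=36, V_pp(0)=-24, V_pp(2)=72; V_qq(0)=-4320, V_qq(2)=720, V_qq(3)=-540, V_qq(4)=1440.
Local minima occur where both diagonal entries positive: (-1, 2), (-1, 4), (2, 2), (2, 4). Count: 4.

4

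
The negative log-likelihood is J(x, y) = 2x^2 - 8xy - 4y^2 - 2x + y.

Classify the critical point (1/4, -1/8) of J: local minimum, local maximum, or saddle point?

saddle point

The Hessian of J is constant: H = [[4, -8], [-8, -8]].
det(H) = 4·(-8) − (-8)² = -96.
Since det(H) < 0, H is indefinite and the critical point is a saddle point.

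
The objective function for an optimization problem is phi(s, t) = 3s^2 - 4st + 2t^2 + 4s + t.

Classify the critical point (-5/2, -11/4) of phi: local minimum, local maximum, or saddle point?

The Hessian of phi is constant: H = [[6, -4], [-4, 4]].
det(H) = 6·4 − (-4)² = 8.
det(H) > 0 and tr(H) = 10 > 0, so H is positive definite and the point is a local minimum.

local minimum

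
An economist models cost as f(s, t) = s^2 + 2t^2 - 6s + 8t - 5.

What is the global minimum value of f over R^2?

f(s,t) separates as P(s) + Q(t) − 5, so its minimum is min P + min Q − 5.
P'(s) = 2s - 6 vanishes at s ∈ {3}; Q'(t) = 4(t + 2) vanishes at t ∈ {-2}.
Local minima of P (where P''>0): P(3)=-9. Local minima of Q: Q(-2)=-8.
So the global minimum of f is P(3) + Q(-2) − 5 = -9 − 8 − 5 = -22, attained at (3, -2).

-22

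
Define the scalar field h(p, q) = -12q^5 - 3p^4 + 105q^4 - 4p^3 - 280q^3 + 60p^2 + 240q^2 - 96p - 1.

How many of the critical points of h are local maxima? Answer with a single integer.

h separates as a function of p plus a function of q, so ∇h=0 decouples.
∂h/∂p = -12(p - 2)(p - 1)(p + 4) = 0 at p ∈ {-4, 1, 2}; ∂h/∂q = -60q(q - 4)(q - 2)(q - 1) = 0 at q ∈ {0, 1, 2, 4}.
The Hessian is diagonal: diag(h_pp, h_qq). Second derivatives: h_pp(-4)=-360, h_pp(1)=60, h_pp(2)=-72; h_qq(0)=480, h_qq(1)=-180, h_qq(2)=240, h_qq(4)=-1440.
Local maxima occur where both diagonal entries negative: (-4, 1), (-4, 4), (2, 1), (2, 4). Count: 4.

4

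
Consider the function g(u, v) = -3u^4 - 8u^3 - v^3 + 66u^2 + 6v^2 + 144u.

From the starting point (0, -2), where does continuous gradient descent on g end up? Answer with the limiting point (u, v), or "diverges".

g is separable, so gradient descent decouples: u follows -∂g/∂u, v follows -∂g/∂v.
∂g/∂u = -12(u - 3)(u + 1)(u + 4); at u=0 this is 144, so u decreases.
∂g/∂v = -3v(v - 4); at v=-2 this is -36, so v increases.
u converges to its nearest critical value -1 (a local min of the u-part); v converges to 0. The iterate converges to (-1, 0).

(-1, 0)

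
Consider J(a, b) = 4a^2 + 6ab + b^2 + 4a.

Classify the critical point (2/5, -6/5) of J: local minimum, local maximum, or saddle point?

The Hessian of J is constant: H = [[8, 6], [6, 2]].
det(H) = 8·2 − 6² = -20.
Since det(H) < 0, H is indefinite and the critical point is a saddle point.

saddle point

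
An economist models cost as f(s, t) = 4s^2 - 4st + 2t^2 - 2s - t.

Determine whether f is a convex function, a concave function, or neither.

convex

f is quadratic, so its Hessian is the constant matrix H = [[8, -4], [-4, 4]].
det(H) = 16, tr(H) = 12.
det(H) > 0 and tr(H) > 0, so H is positive definite everywhere: convex.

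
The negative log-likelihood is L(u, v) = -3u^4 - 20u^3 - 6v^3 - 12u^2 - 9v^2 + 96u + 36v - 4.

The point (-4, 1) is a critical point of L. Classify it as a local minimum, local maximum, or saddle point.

local maximum

The mixed partial ∂²L/∂u∂v is 0, so the Hessian at any point is diag(L_uu, L_vv) = diag(-12(3u^2 + 10u + 2), -18(2v + 1)).
At (-4, 1): H = diag(-120, -54).
Both eigenvalues are negative, so H is negative definite: a local maximum.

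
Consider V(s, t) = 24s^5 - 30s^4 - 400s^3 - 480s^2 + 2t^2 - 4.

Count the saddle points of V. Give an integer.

2

V separates as a function of s plus a function of t, so ∇V=0 decouples.
∂V/∂s = 120s(s - 4)(s + 1)(s + 2) = 0 at s ∈ {-2, -1, 0, 4}; ∂V/∂t = 4t = 0 at t ∈ {0}.
The Hessian is diagonal: diag(V_ss, V_tt). Second derivatives: V_ss(-2)=-1440, V_ss(-1)=600, V_ss(0)=-960, V_ss(4)=14400; V_tt(0)=4.
Saddle points occur where the two diagonal entries have opposite signs: (-2, 0), (0, 0). Count: 2.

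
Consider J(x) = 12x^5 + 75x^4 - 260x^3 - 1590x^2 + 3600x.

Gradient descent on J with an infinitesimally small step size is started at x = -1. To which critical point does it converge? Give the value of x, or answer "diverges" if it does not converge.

-4

J'(x) = 60(x - 3)(x - 1)(x + 4)(x + 5), so J'(-1) = 5760.
Gradient descent moves in the -J' direction, i.e. x is decreasing.
The nearest critical point in that direction is x = -4, where J'' = 2100 > 0 (a local minimum). The iterate converges there.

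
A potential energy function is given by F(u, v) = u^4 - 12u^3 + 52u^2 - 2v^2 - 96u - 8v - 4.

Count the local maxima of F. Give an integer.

1

F separates as a function of u plus a function of v, so ∇F=0 decouples.
∂F/∂u = 4(u - 4)(u - 3)(u - 2) = 0 at u ∈ {2, 3, 4}; ∂F/∂v = -4(v + 2) = 0 at v ∈ {-2}.
The Hessian is diagonal: diag(F_uu, F_vv). Second derivatives: F_uu(2)=8, F_uu(3)=-4, F_uu(4)=8; F_vv(-2)=-4.
Local maxima occur where both diagonal entries negative: (3, -2). Count: 1.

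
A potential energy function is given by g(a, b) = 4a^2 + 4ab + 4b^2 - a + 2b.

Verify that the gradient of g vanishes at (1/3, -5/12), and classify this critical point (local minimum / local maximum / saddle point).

local minimum

∇g = (8a + 4b - 1, 4a + 8b + 2); substituting (1/3, -5/12) gives ∇g = (0, 0), so (1/3, -5/12) is indeed a critical point.
The Hessian of g is constant: H = [[8, 4], [4, 8]].
det(H) = 8·8 − 4² = 48.
det(H) > 0 and tr(H) = 16 > 0, so H is positive definite and the point is a local minimum.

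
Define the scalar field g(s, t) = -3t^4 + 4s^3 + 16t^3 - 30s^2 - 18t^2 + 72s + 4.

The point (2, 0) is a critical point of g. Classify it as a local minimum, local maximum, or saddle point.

local maximum

The mixed partial ∂²g/∂s∂t is 0, so the Hessian at any point is diag(g_ss, g_tt) = diag(12(2s - 5), 12(-3t^2 + 8t - 3)).
At (2, 0): H = diag(-12, -36).
Both eigenvalues are negative, so H is negative definite: a local maximum.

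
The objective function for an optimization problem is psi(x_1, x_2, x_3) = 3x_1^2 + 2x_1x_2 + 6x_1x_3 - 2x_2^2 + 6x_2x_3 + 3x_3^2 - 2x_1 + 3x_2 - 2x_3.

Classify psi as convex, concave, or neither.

neither

psi is quadratic, so its Hessian is the constant matrix H = [[6, 2, 6], [2, -4, 6], [6, 6, 6]].
Leading principal minors: 6, -28, -96.
Neither pattern holds ⇒ H is indefinite ⇒ neither convex nor concave.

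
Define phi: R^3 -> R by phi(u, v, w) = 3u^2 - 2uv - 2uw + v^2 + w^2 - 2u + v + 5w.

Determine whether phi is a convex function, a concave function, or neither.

phi is quadratic, so its Hessian is the constant matrix H = [[6, -2, -2], [-2, 2, 0], [-2, 0, 2]].
Leading principal minors: 6, 8, 8.
All positive ⇒ H ≻ 0 ⇒ convex.

convex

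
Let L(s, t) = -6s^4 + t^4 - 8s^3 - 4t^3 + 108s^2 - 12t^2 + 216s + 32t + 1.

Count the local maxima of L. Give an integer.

L separates as a function of s plus a function of t, so ∇L=0 decouples.
∂L/∂s = -24(s - 3)(s + 1)(s + 3) = 0 at s ∈ {-3, -1, 3}; ∂L/∂t = 4(t - 4)(t - 1)(t + 2) = 0 at t ∈ {-2, 1, 4}.
The Hessian is diagonal: diag(L_ss, L_tt). Second derivatives: L_ss(-3)=-288, L_ss(-1)=192, L_ss(3)=-576; L_tt(-2)=72, L_tt(1)=-36, L_tt(4)=72.
Local maxima occur where both diagonal entries negative: (-3, 1), (3, 1). Count: 2.

2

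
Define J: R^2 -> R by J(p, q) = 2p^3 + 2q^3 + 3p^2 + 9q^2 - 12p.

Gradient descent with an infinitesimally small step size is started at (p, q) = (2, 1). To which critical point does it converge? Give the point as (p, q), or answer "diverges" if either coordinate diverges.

J is separable, so gradient descent decouples: p follows -∂J/∂p, q follows -∂J/∂q.
∂J/∂p = 6(p - 1)(p + 2); at p=2 this is 24, so p decreases.
∂J/∂q = 6q(q + 3); at q=1 this is 24, so q decreases.
p converges to its nearest critical value 1 (a local min of the p-part); q converges to 0. The iterate converges to (1, 0).

(1, 0)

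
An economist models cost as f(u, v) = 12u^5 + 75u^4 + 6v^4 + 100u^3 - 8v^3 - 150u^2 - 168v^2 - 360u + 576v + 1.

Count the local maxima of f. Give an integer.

2

f separates as a function of u plus a function of v, so ∇f=0 decouples.
∂f/∂u = 60(u - 1)(u + 1)(u + 2)(u + 3) = 0 at u ∈ {-3, -2, -1, 1}; ∂f/∂v = 24(v - 3)(v - 2)(v + 4) = 0 at v ∈ {-4, 2, 3}.
The Hessian is diagonal: diag(f_uu, f_vv). Second derivatives: f_uu(-3)=-480, f_uu(-2)=180, f_uu(-1)=-240, f_uu(1)=1440; f_vv(-4)=1008, f_vv(2)=-144, f_vv(3)=168.
Local maxima occur where both diagonal entries negative: (-3, 2), (-1, 2). Count: 2.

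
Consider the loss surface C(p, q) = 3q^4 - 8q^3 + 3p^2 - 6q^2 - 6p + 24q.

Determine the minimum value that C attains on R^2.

-22

C(p,q) separates as A(p) + B(q), so its minimum is min A + min B.
A'(p) = 6p - 6 vanishes at p ∈ {1}; B'(q) = 12(q - 2)(q - 1)(q + 1) vanishes at q ∈ {-1, 1, 2}.
Local minima of A (where A''>0): A(1)=-3. Local minima of B: B(-1)=-19, B(2)=8.
So the global minimum of C is A(1) + B(-1) = -3 − 19 = -22, attained at (1, -1).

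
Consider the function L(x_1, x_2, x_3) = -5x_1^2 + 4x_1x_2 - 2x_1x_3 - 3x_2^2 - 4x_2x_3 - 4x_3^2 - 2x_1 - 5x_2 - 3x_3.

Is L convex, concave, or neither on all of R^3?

concave

L is quadratic, so its Hessian is the constant matrix H = [[-10, 4, -2], [4, -6, -4], [-2, -4, -8]].
Leading principal minors: -10, 44, -104.
Signs alternate −, +, − ⇒ H ≺ 0 ⇒ concave.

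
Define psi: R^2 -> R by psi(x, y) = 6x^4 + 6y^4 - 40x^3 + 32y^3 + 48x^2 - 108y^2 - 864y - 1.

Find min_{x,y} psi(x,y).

-2471

psi(x,y) separates as P(x) + Q(y) − 1, so its minimum is min P + min Q − 1.
P'(x) = 24x(x - 4)(x - 1) vanishes at x ∈ {0, 1, 4}; Q'(y) = 24(y - 3)(y + 3)(y + 4) vanishes at y ∈ {-4, -3, 3}.
Local minima of P (where P''>0): P(0)=0, P(4)=-256. Local minima of Q: Q(-4)=1216, Q(3)=-2214.
So the global minimum of psi is P(4) + Q(3) − 1 = -256 − 2214 − 1 = -2471, attained at (4, 3).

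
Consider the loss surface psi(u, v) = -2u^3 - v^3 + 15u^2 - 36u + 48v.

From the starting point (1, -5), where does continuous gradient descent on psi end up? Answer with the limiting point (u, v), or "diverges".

(2, -4)

psi is separable, so gradient descent decouples: u follows -∂psi/∂u, v follows -∂psi/∂v.
∂psi/∂u = -6(u - 3)(u - 2); at u=1 this is -12, so u increases.
∂psi/∂v = -3(v - 4)(v + 4); at v=-5 this is -27, so v increases.
u converges to its nearest critical value 2 (a local min of the u-part); v converges to -4. The iterate converges to (2, -4).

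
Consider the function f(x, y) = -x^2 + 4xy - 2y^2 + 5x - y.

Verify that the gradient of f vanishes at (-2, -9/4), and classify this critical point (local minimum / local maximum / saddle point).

∇f = (-2x + 4y + 5, 4x - 4y - 1); substituting (-2, -9/4) gives ∇f = (0, 0), so (-2, -9/4) is indeed a critical point.
The Hessian of f is constant: H = [[-2, 4], [4, -4]].
det(H) = (-2)·(-4) − 4² = -8.
Since det(H) < 0, H is indefinite and the critical point is a saddle point.

saddle point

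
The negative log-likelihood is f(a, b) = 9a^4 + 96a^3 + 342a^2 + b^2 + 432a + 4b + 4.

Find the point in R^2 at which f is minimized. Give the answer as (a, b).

(-1, -2)

f(a,b) separates as P(a) + Q(b) + 4, so its minimum is min P + min Q + 4.
P'(a) = 36(a + 1)(a + 3)(a + 4) vanishes at a ∈ {-4, -3, -1}; Q'(b) = 2b + 4 vanishes at b ∈ {-2}.
Local minima of P (where P''>0): P(-4)=-96, P(-1)=-177. Local minima of Q: Q(-2)=-4.
So the global minimum of f is P(-1) + Q(-2) + 4 = -177 − 4 + 4 = -177, attained at (-1, -2).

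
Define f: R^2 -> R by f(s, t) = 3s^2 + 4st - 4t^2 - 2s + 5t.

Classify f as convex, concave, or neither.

f is quadratic, so its Hessian is the constant matrix H = [[6, 4], [4, -8]].
det(H) = -64, tr(H) = -2.
det(H) < 0, so H is indefinite: neither convex nor concave.

neither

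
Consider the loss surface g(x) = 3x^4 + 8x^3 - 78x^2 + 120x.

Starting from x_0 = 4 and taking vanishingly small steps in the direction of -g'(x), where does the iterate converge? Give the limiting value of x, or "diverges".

g'(x) = 12(x - 2)(x - 1)(x + 5), so g'(4) = 648.
Gradient descent moves in the -g' direction, i.e. x is decreasing.
The nearest critical point in that direction is x = 2, where g'' = 84 > 0 (a local minimum). The iterate converges there.

2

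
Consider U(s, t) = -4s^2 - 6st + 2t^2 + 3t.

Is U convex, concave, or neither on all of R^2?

neither

U is quadratic, so its Hessian is the constant matrix H = [[-8, -6], [-6, 4]].
det(H) = -68, tr(H) = -4.
det(H) < 0, so H is indefinite: neither convex nor concave.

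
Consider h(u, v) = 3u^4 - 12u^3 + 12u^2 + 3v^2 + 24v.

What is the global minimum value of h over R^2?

h(u,v) separates as P(u) + Q(v), so its minimum is min P + min Q.
P'(u) = 12u(u - 2)(u - 1) vanishes at u ∈ {0, 1, 2}; Q'(v) = 6v + 24 vanishes at v ∈ {-4}.
Local minima of P (where P''>0): P(0)=0, P(2)=0. Local minima of Q: Q(-4)=-48.
So the global minimum of h is P(0) + Q(-4) = 0 − 48 = -48, attained at (0, -4).

-48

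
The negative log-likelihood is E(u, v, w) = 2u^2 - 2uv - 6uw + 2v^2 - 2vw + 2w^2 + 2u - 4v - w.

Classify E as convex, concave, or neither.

neither

E is quadratic, so its Hessian is the constant matrix H = [[4, -2, -6], [-2, 4, -2], [-6, -2, 4]].
Leading principal minors: 4, 12, -160.
Neither pattern holds ⇒ H is indefinite ⇒ neither convex nor concave.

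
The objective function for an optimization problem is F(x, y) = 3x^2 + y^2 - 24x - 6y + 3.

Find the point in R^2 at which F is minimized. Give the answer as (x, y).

(4, 3)

F(x,y) separates as P(x) + Q(y) + 3, so its minimum is min P + min Q + 3.
P'(x) = 6x - 24 vanishes at x ∈ {4}; Q'(y) = 2y - 6 vanishes at y ∈ {3}.
Local minima of P (where P''>0): P(4)=-48. Local minima of Q: Q(3)=-9.
So the global minimum of F is P(4) + Q(3) + 3 = -48 − 9 + 3 = -54, attained at (4, 3).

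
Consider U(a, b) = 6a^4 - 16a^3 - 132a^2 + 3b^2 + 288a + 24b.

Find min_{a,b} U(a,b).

-1182

U(a,b) separates as P(a) + Q(b), so its minimum is min P + min Q.
P'(a) = 24(a - 4)(a - 1)(a + 3) vanishes at a ∈ {-3, 1, 4}; Q'(b) = 6b + 24 vanishes at b ∈ {-4}.
Local minima of P (where P''>0): P(-3)=-1134, P(4)=-448. Local minima of Q: Q(-4)=-48.
So the global minimum of U is P(-3) + Q(-4) = -1134 − 48 = -1182, attained at (-3, -4).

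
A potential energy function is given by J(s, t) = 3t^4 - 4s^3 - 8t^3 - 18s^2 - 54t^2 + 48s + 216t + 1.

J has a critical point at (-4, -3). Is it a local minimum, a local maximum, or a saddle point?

The mixed partial ∂²J/∂s∂t is 0, so the Hessian at any point is diag(J_ss, J_tt) = diag(-12(2s + 3), 12(3t^2 - 4t - 9)).
At (-4, -3): H = diag(60, 360).
Both eigenvalues are positive, so H is positive definite: a local minimum.

local minimum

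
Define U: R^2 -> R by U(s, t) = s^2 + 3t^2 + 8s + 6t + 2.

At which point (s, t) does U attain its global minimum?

(-4, -1)

U(s,t) separates as P(s) + Q(t) + 2, so its minimum is min P + min Q + 2.
P'(s) = 2s + 8 vanishes at s ∈ {-4}; Q'(t) = 6(t + 1) vanishes at t ∈ {-1}.
Local minima of P (where P''>0): P(-4)=-16. Local minima of Q: Q(-1)=-3.
So the global minimum of U is P(-4) + Q(-1) + 2 = -16 − 3 + 2 = -17, attained at (-4, -1).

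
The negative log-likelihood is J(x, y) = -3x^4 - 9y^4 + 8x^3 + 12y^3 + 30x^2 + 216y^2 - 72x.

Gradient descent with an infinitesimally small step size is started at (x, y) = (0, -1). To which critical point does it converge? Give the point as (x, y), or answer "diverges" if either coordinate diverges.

(1, 0)

J is separable, so gradient descent decouples: x follows -∂J/∂x, y follows -∂J/∂y.
∂J/∂x = -12(x - 3)(x - 1)(x + 2); at x=0 this is -72, so x increases.
∂J/∂y = -36y(y - 4)(y + 3); at y=-1 this is -360, so y increases.
x converges to its nearest critical value 1 (a local min of the x-part); y converges to 0. The iterate converges to (1, 0).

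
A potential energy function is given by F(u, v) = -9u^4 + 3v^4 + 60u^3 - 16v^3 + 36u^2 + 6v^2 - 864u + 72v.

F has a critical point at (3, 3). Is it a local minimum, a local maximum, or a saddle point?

The mixed partial ∂²F/∂u∂v is 0, so the Hessian at any point is diag(F_uu, F_vv) = diag(36(-3u^2 + 10u + 2), 12(3v^2 - 8v + 1)).
At (3, 3): H = diag(180, 48).
Both eigenvalues are positive, so H is positive definite: a local minimum.

local minimum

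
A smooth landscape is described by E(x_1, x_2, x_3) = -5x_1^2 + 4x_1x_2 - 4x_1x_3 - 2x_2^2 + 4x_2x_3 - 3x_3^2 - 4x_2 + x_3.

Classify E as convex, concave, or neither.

concave

E is quadratic, so its Hessian is the constant matrix H = [[-10, 4, -4], [4, -4, 4], [-4, 4, -6]].
Leading principal minors: -10, 24, -48.
Signs alternate −, +, − ⇒ H ≺ 0 ⇒ concave.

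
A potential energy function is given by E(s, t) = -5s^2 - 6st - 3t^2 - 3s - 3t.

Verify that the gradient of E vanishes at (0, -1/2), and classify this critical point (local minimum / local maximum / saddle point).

∇E = (-10s - 6t - 3, -6s - 6t - 3); substituting (0, -1/2) gives ∇E = (0, 0), so (0, -1/2) is indeed a critical point.
The Hessian of E is constant: H = [[-10, -6], [-6, -6]].
det(H) = (-10)·(-6) − (-6)² = 24.
det(H) > 0 and tr(H) = -16 < 0, so H is negative definite and the point is a local maximum.

local maximum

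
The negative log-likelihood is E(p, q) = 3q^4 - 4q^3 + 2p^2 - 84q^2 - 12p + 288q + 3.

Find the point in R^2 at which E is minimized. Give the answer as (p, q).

E(p,q) separates as A(p) + B(q) + 3, so its minimum is min A + min B + 3.
A'(p) = 4p - 12 vanishes at p ∈ {3}; B'(q) = 12(q - 3)(q - 2)(q + 4) vanishes at q ∈ {-4, 2, 3}.
Local minima of A (where A''>0): A(3)=-18. Local minima of B: B(-4)=-1472, B(3)=243.
So the global minimum of E is A(3) + B(-4) + 3 = -18 − 1472 + 3 = -1487, attained at (3, -4).

(3, -4)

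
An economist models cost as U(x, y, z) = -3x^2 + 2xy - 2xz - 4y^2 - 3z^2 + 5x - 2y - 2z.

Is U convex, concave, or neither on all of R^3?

concave

U is quadratic, so its Hessian is the constant matrix H = [[-6, 2, -2], [2, -8, 0], [-2, 0, -6]].
Leading principal minors: -6, 44, -232.
Signs alternate −, +, − ⇒ H ≺ 0 ⇒ concave.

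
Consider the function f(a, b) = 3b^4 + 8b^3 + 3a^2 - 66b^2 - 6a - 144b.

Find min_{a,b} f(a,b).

f(a,b) separates as P(a) + Q(b), so its minimum is min P + min Q.
P'(a) = 6a - 6 vanishes at a ∈ {1}; Q'(b) = 12(b - 3)(b + 1)(b + 4) vanishes at b ∈ {-4, -1, 3}.
Local minima of P (where P''>0): P(1)=-3. Local minima of Q: Q(-4)=-224, Q(3)=-567.
So the global minimum of f is P(1) + Q(3) = -3 − 567 = -570, attained at (1, 3).

-570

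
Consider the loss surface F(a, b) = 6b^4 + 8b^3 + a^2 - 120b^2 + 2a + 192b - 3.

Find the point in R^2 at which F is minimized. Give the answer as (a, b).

F(a,b) separates as P(a) + Q(b) − 3, so its minimum is min P + min Q − 3.
P'(a) = 2a + 2 vanishes at a ∈ {-1}; Q'(b) = 24(b - 2)(b - 1)(b + 4) vanishes at b ∈ {-4, 1, 2}.
Local minima of P (where P''>0): P(-1)=-1. Local minima of Q: Q(-4)=-1664, Q(2)=64.
So the global minimum of F is P(-1) + Q(-4) − 3 = -1 − 1664 − 3 = -1668, attained at (-1, -4).

(-1, -4)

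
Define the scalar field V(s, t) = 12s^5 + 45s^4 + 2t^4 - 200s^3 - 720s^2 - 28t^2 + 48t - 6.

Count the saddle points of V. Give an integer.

V separates as a function of s plus a function of t, so ∇V=0 decouples.
∂V/∂s = 60s(s - 3)(s + 2)(s + 4) = 0 at s ∈ {-4, -2, 0, 3}; ∂V/∂t = 8(t - 2)(t - 1)(t + 3) = 0 at t ∈ {-3, 1, 2}.
The Hessian is diagonal: diag(V_ss, V_tt). Second derivatives: V_ss(-4)=-3360, V_ss(-2)=1200, V_ss(0)=-1440, V_ss(3)=6300; V_tt(-3)=160, V_tt(1)=-32, V_tt(2)=40.
Saddle points occur where the two diagonal entries have opposite signs: (-4, -3), (-4, 2), (-2, 1), (0, -3), (0, 2), (3, 1). Count: 6.

6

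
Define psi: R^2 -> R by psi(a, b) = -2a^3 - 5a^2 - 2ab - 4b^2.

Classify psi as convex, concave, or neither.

neither

The term -2a^3 is cubic, so the Hessian is not constant.
∂²psi/∂a² = -12a - 10, which takes both signs as a varies (negative for sufficiently large a). A diagonal entry of the Hessian changing sign means the Hessian is neither positive- nor negative-semidefinite on all of R^2.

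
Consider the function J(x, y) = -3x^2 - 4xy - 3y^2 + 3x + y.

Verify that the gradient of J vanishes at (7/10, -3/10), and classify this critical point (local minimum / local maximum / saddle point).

local maximum

∇J = (-6x - 4y + 3, -4x - 6y + 1); substituting (7/10, -3/10) gives ∇J = (0, 0), so (7/10, -3/10) is indeed a critical point.
The Hessian of J is constant: H = [[-6, -4], [-4, -6]].
det(H) = (-6)·(-6) − (-4)² = 20.
det(H) > 0 and tr(H) = -12 < 0, so H is negative definite and the point is a local maximum.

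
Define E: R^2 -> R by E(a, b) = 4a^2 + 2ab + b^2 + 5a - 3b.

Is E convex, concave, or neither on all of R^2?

E is quadratic, so its Hessian is the constant matrix H = [[8, 2], [2, 2]].
det(H) = 12, tr(H) = 10.
det(H) > 0 and tr(H) > 0, so H is positive definite everywhere: convex.

convex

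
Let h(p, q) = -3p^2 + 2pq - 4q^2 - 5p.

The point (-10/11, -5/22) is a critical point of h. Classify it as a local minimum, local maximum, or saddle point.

The Hessian of h is constant: H = [[-6, 2], [2, -8]].
det(H) = (-6)·(-8) − 2² = 44.
det(H) > 0 and tr(H) = -14 < 0, so H is negative definite and the point is a local maximum.

local maximum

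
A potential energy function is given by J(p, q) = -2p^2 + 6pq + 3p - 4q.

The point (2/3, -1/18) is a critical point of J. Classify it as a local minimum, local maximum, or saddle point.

The Hessian of J is constant: H = [[-4, 6], [6, 0]].
det(H) = (-4)·0 − 6² = -36.
Since det(H) < 0, H is indefinite and the critical point is a saddle point.

saddle point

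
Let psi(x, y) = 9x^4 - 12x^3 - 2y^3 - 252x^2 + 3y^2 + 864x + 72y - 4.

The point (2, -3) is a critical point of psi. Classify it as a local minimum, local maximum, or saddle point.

saddle point

The mixed partial ∂²psi/∂x∂y is 0, so the Hessian at any point is diag(psi_xx, psi_yy) = diag(36(3x^2 - 2x - 14), 6(-2y + 1)).
At (2, -3): H = diag(-216, 42).
The eigenvalues have opposite signs, so H is indefinite: a saddle point.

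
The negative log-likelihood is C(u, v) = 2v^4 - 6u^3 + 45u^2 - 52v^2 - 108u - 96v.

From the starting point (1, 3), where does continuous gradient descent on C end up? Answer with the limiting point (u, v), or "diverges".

C is separable, so gradient descent decouples: u follows -∂C/∂u, v follows -∂C/∂v.
∂C/∂u = -18(u - 3)(u - 2); at u=1 this is -36, so u increases.
∂C/∂v = 8(v - 4)(v + 1)(v + 3); at v=3 this is -192, so v increases.
u converges to its nearest critical value 2 (a local min of the u-part); v converges to 4. The iterate converges to (2, 4).

(2, 4)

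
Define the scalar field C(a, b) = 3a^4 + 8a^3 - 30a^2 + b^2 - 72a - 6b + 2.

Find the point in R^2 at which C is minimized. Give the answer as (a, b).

(2, 3)

C(a,b) separates as P(a) + Q(b) + 2, so its minimum is min P + min Q + 2.
P'(a) = 12(a - 2)(a + 1)(a + 3) vanishes at a ∈ {-3, -1, 2}; Q'(b) = 2b - 6 vanishes at b ∈ {3}.
Local minima of P (where P''>0): P(-3)=-27, P(2)=-152. Local minima of Q: Q(3)=-9.
So the global minimum of C is P(2) + Q(3) + 2 = -152 − 9 + 2 = -159, attained at (2, 3).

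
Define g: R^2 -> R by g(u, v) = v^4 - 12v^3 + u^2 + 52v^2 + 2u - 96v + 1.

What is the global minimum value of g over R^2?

-64

g(u,v) separates as P(u) + Q(v) + 1, so its minimum is min P + min Q + 1.
P'(u) = 2u + 2 vanishes at u ∈ {-1}; Q'(v) = 4(v - 4)(v - 3)(v - 2) vanishes at v ∈ {2, 3, 4}.
Local minima of P (where P''>0): P(-1)=-1. Local minima of Q: Q(2)=-64, Q(4)=-64.
So the global minimum of g is P(-1) + Q(2) + 1 = -1 − 64 + 1 = -64, attained at (-1, 2).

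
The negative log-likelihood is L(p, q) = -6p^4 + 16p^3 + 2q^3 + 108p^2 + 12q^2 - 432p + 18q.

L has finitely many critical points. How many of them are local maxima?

2

L separates as a function of p plus a function of q, so ∇L=0 decouples.
∂L/∂p = -24(p - 3)(p - 2)(p + 3) = 0 at p ∈ {-3, 2, 3}; ∂L/∂q = 6(q + 1)(q + 3) = 0 at q ∈ {-3, -1}.
The Hessian is diagonal: diag(L_pp, L_qq). Second derivatives: L_pp(-3)=-720, L_pp(2)=120, L_pp(3)=-144; L_qq(-3)=-12, L_qq(-1)=12.
Local maxima occur where both diagonal entries negative: (-3, -3), (3, -3). Count: 2.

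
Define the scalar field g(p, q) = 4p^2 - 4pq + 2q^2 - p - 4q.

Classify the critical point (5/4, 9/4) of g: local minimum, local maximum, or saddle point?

local minimum

The Hessian of g is constant: H = [[8, -4], [-4, 4]].
det(H) = 8·4 − (-4)² = 16.
det(H) > 0 and tr(H) = 12 > 0, so H is positive definite and the point is a local minimum.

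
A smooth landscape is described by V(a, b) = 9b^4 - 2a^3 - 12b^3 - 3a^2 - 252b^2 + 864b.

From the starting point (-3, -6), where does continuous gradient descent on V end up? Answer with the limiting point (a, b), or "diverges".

(-1, -4)

V is separable, so gradient descent decouples: a follows -∂V/∂a, b follows -∂V/∂b.
∂V/∂a = -6a(a + 1); at a=-3 this is -36, so a increases.
∂V/∂b = 36(b - 3)(b - 2)(b + 4); at b=-6 this is -5184, so b increases.
a converges to its nearest critical value -1 (a local min of the a-part); b converges to -4. The iterate converges to (-1, -4).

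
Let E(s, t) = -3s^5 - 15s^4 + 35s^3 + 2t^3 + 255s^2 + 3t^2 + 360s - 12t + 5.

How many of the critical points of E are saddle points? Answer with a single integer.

E separates as a function of s plus a function of t, so ∇E=0 decouples.
∂E/∂s = -15(s - 3)(s + 1)(s + 2)(s + 4) = 0 at s ∈ {-4, -2, -1, 3}; ∂E/∂t = 6(t - 1)(t + 2) = 0 at t ∈ {-2, 1}.
The Hessian is diagonal: diag(E_ss, E_tt). Second derivatives: E_ss(-4)=630, E_ss(-2)=-150, E_ss(-1)=180, E_ss(3)=-2100; E_tt(-2)=-18, E_tt(1)=18.
Saddle points occur where the two diagonal entries have opposite signs: (-4, -2), (-2, 1), (-1, -2), (3, 1). Count: 4.

4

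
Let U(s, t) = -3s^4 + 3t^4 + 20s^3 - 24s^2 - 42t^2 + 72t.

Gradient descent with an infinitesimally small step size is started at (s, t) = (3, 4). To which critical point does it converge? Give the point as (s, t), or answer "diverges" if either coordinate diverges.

U is separable, so gradient descent decouples: s follows -∂U/∂s, t follows -∂U/∂t.
∂U/∂s = -12s(s - 4)(s - 1); at s=3 this is 72, so s decreases.
∂U/∂t = 12(t - 2)(t - 1)(t + 3); at t=4 this is 504, so t decreases.
s converges to its nearest critical value 1 (a local min of the s-part); t converges to 2. The iterate converges to (1, 2).

(1, 2)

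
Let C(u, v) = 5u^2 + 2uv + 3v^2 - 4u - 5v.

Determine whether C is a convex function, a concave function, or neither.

convex

C is quadratic, so its Hessian is the constant matrix H = [[10, 2], [2, 6]].
det(H) = 56, tr(H) = 16.
det(H) > 0 and tr(H) > 0, so H is positive definite everywhere: convex.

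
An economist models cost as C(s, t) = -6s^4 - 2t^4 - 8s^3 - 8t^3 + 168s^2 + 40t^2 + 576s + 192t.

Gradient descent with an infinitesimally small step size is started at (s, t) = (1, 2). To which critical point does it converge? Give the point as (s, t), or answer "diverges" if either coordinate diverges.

C is separable, so gradient descent decouples: s follows -∂C/∂s, t follows -∂C/∂t.
∂C/∂s = -24(s - 4)(s + 2)(s + 3); at s=1 this is 864, so s decreases.
∂C/∂t = -8(t - 3)(t + 2)(t + 4); at t=2 this is 192, so t decreases.
s converges to its nearest critical value -2 (a local min of the s-part); t converges to -2. The iterate converges to (-2, -2).

(-2, -2)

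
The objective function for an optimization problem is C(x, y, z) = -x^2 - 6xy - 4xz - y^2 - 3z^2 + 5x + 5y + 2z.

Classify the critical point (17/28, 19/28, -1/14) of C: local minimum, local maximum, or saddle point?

saddle point

The Hessian is constant: H = [[-2, -6, -4], [-6, -2, 0], [-4, 0, -6]].
Leading principal minors: Δ₁ = -2, Δ₂ = -32, Δ₃ = 224.
The minors fit neither the all-positive nor the alternating-sign pattern, so H is indefinite: a saddle point.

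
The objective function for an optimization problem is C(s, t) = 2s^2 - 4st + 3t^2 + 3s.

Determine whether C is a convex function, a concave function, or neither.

C is quadratic, so its Hessian is the constant matrix H = [[4, -4], [-4, 6]].
det(H) = 8, tr(H) = 10.
det(H) > 0 and tr(H) > 0, so H is positive definite everywhere: convex.

convex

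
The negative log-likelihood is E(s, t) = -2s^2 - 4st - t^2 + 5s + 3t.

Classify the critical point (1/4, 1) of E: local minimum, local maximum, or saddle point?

saddle point

The Hessian of E is constant: H = [[-4, -4], [-4, -2]].
det(H) = (-4)·(-2) − (-4)² = -8.
Since det(H) < 0, H is indefinite and the critical point is a saddle point.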